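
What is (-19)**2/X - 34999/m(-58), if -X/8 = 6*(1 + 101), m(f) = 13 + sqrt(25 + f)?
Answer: (-361*sqrt(33) + 171359797*I)/(4896*(sqrt(33) - 13*I)) ≈ -2252.5 + 995.32*I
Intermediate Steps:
X = -4896 (X = -48*(1 + 101) = -48*102 = -8*612 = -4896)
(-19)**2/X - 34999/m(-58) = (-19)**2/(-4896) - 34999/(13 + sqrt(25 - 58)) = 361*(-1/4896) - 34999/(13 + sqrt(-33)) = -361/4896 - 34999/(13 + I*sqrt(33))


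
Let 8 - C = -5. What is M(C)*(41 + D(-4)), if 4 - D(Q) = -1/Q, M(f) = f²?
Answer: 30251/4 ≈ 7562.8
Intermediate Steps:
C = 13 (C = 8 - 1*(-5) = 8 + 5 = 13)
D(Q) = 4 + 1/Q (D(Q) = 4 - (-1)/Q = 4 + 1/Q)
M(C)*(41 + D(-4)) = 13²*(41 + (4 + 1/(-4))) = 169*(41 + (4 - ¼)) = 169*(41 + 15/4) = 169*(179/4) = 30251/4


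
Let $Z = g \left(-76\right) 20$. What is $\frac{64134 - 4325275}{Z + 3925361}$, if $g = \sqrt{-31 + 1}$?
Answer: $- \frac{16726516696901}{15408528292321} - \frac{6476934320 i \sqrt{30}}{15408528292321} \approx -1.0855 - 0.0023023 i$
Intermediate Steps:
$g = i \sqrt{30}$ ($g = \sqrt{-30} = i \sqrt{30} \approx 5.4772 i$)
$Z = - 1520 i \sqrt{30}$ ($Z = i \sqrt{30} \left(-76\right) 20 = - 76 i \sqrt{30} \cdot 20 = - 1520 i \sqrt{30} \approx - 8325.4 i$)
$\frac{64134 - 4325275}{Z + 3925361} = \frac{64134 - 4325275}{- 1520 i \sqrt{30} + 3925361} = - \frac{4261141}{3925361 - 1520 i \sqrt{30}}$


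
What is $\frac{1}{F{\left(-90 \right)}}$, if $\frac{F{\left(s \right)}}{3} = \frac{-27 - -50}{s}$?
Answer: $- \frac{30}{23} \approx -1.3043$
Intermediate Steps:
$F{\left(s \right)} = \frac{69}{s}$ ($F{\left(s \right)} = 3 \frac{-27 - -50}{s} = 3 \frac{-27 + 50}{s} = 3 \frac{23}{s} = \frac{69}{s}$)
$\frac{1}{F{\left(-90 \right)}} = \frac{1}{69 \frac{1}{-90}} = \frac{1}{69 \left(- \frac{1}{90}\right)} = \frac{1}{- \frac{23}{30}} = - \frac{30}{23}$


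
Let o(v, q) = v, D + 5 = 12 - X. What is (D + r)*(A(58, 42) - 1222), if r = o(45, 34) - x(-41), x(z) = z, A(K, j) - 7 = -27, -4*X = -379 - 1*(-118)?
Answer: -68931/2 ≈ -34466.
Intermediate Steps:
X = 261/4 (X = -(-379 - 1*(-118))/4 = -(-379 + 118)/4 = -¼*(-261) = 261/4 ≈ 65.250)
D = -233/4 (D = -5 + (12 - 1*261/4) = -5 + (12 - 261/4) = -5 - 213/4 = -233/4 ≈ -58.250)
A(K, j) = -20 (A(K, j) = 7 - 27 = -20)
r = 86 (r = 45 - 1*(-41) = 45 + 41 = 86)
(D + r)*(A(58, 42) - 1222) = (-233/4 + 86)*(-20 - 1222) = (111/4)*(-1242) = -68931/2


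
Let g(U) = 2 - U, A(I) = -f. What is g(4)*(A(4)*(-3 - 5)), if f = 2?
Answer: -32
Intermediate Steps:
A(I) = -2 (A(I) = -1*2 = -2)
g(4)*(A(4)*(-3 - 5)) = (2 - 1*4)*(-2*(-3 - 5)) = (2 - 4)*(-2*(-8)) = -2*16 = -32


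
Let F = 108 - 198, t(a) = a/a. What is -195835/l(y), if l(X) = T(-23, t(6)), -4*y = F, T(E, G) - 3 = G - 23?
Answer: 195835/19 ≈ 10307.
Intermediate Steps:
t(a) = 1
F = -90
T(E, G) = -20 + G (T(E, G) = 3 + (G - 23) = 3 + (-23 + G) = -20 + G)
y = 45/2 (y = -1/4*(-90) = 45/2 ≈ 22.500)
l(X) = -19 (l(X) = -20 + 1 = -19)
-195835/l(y) = -195835/(-19) = -195835*(-1/19) = 195835/19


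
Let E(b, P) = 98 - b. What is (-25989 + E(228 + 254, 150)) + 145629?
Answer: 119256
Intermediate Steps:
(-25989 + E(228 + 254, 150)) + 145629 = (-25989 + (98 - (228 + 254))) + 145629 = (-25989 + (98 - 1*482)) + 145629 = (-25989 + (98 - 482)) + 145629 = (-25989 - 384) + 145629 = -26373 + 145629 = 119256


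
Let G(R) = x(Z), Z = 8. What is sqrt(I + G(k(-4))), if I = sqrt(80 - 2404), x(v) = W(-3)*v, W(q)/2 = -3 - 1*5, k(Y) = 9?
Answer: sqrt(-128 + 2*I*sqrt(581)) ≈ 2.0949 + 11.506*I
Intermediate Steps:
W(q) = -16 (W(q) = 2*(-3 - 1*5) = 2*(-3 - 5) = 2*(-8) = -16)
x(v) = -16*v
I = 2*I*sqrt(581) (I = sqrt(-2324) = 2*I*sqrt(581) ≈ 48.208*I)
G(R) = -128 (G(R) = -16*8 = -128)
sqrt(I + G(k(-4))) = sqrt(2*I*sqrt(581) - 128) = sqrt(-128 + 2*I*sqrt(581))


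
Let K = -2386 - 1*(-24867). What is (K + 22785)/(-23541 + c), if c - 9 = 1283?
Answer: -45266/22249 ≈ -2.0345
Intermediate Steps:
c = 1292 (c = 9 + 1283 = 1292)
K = 22481 (K = -2386 + 24867 = 22481)
(K + 22785)/(-23541 + c) = (22481 + 22785)/(-23541 + 1292) = 45266/(-22249) = 45266*(-1/22249) = -45266/22249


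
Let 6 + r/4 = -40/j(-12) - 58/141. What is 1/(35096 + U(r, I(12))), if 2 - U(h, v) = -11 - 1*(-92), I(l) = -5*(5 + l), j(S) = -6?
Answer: 1/35017 ≈ 2.8558e-5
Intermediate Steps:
I(l) = -25 - 5*l
r = 48/47 (r = -24 + 4*(-40/(-6) - 58/141) = -24 + 4*(-40*(-⅙) - 58*1/141) = -24 + 4*(20/3 - 58/141) = -24 + 4*(294/47) = -24 + 1176/47 = 48/47 ≈ 1.0213)
U(h, v) = -79 (U(h, v) = 2 - (-11 - 1*(-92)) = 2 - (-11 + 92) = 2 - 1*81 = 2 - 81 = -79)
1/(35096 + U(r, I(12))) = 1/(35096 - 79) = 1/35017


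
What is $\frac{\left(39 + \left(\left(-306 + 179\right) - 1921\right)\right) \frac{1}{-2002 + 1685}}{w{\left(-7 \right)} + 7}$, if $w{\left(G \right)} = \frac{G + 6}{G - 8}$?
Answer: $\frac{30135}{33602} \approx 0.89682$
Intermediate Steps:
$w{\left(G \right)} = \frac{6 + G}{-8 + G}$
$\frac{\left(39 + \left(\left(-306 + 179\right) - 1921\right)\right) \frac{1}{-2002 + 1685}}{w{\left(-7 \right)} + 7} = \frac{\left(39 + \left(\left(-306 + 179\right) - 1921\right)\right) \frac{1}{-2002 + 1685}}{\frac{6 - 7}{-8 - 7} + 7} = \frac{\left(39 - 2048\right) \frac{1}{-317}}{\frac{1}{-15} \left(-1\right) + 7} = \frac{\left(39 - 2048\right) \left(- \frac{1}{317}\right)}{\left(- \frac{1}{15}\right) \left(-1\right) + 7} = \frac{\left(-2009\right) \left(- \frac{1}{317}\right)}{\frac{1}{15} + 7} = \frac{1}{\frac{106}{15}} \cdot \frac{2009}{317} = \frac{15}{106} \cdot \frac{2009}{317} = \frac{30135}{33602}$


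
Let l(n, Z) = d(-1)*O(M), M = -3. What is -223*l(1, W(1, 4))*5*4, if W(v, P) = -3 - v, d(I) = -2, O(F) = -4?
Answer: -35680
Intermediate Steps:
l(n, Z) = 8 (l(n, Z) = -2*(-4) = 8)
-223*l(1, W(1, 4))*5*4 = -223*8*5*4 = -8920*4 = -223*160 = -35680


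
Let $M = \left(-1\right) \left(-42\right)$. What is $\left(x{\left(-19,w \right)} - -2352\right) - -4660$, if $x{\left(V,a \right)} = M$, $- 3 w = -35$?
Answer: $7054$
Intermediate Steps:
$w = \frac{35}{3}$ ($w = \left(- \frac{1}{3}\right) \left(-35\right) = \frac{35}{3} \approx 11.667$)
$M = 42$
$x{\left(V,a \right)} = 42$
$\left(x{\left(-19,w \right)} - -2352\right) - -4660 = \left(42 - -2352\right) - -4660 = \left(42 + 2352\right) + 4660 = 2394 + 4660 = 7054$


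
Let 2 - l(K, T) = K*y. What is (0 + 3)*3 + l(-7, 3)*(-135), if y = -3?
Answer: 2574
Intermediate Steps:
l(K, T) = 2 + 3*K (l(K, T) = 2 - K*(-3) = 2 - (-3)*K = 2 + 3*K)
(0 + 3)*3 + l(-7, 3)*(-135) = (0 + 3)*3 + (2 + 3*(-7))*(-135) = 3*3 + (2 - 21)*(-135) = 9 - 19*(-135) = 9 + 2565 = 2574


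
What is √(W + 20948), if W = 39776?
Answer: 2*√15181 ≈ 246.42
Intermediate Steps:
√(W + 20948) = √(39776 + 20948) = √60724 = 2*√15181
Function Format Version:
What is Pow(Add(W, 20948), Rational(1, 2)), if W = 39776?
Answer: Mul(2, Pow(15181, Rational(1, 2))) ≈ 246.42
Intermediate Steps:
Pow(Add(W, 20948), Rational(1, 2)) = Pow(Add(39776, 20948), Rational(1, 2)) = Pow(60724, Rational(1, 2)) = Mul(2, Pow(15181, Rational(1, 2)))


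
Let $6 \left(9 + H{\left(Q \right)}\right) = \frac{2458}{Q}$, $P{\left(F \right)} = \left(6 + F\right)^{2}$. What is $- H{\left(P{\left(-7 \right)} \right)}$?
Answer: $- \frac{1202}{3} \approx -400.67$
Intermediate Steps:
$H{\left(Q \right)} = -9 + \frac{1229}{3 Q}$ ($H{\left(Q \right)} = -9 + \frac{2458 \frac{1}{Q}}{6} = -9 + \frac{1229}{3 Q}$)
$- H{\left(P{\left(-7 \right)} \right)} = - (-9 + \frac{1229}{3 \left(6 - 7\right)^{2}}) = - (-9 + \frac{1229}{3 \left(-1\right)^{2}}) = - (-9 + \frac{1229}{3 \cdot 1}) = - (-9 + \frac{1229}{3} \cdot 1) = - (-9 + \frac{1229}{3}) = \left(-1\right) \frac{1202}{3} = - \frac{1202}{3}$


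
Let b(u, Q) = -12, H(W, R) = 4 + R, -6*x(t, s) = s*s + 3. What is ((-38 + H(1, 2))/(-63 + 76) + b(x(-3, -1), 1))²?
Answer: 35344/169 ≈ 209.14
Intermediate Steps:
x(t, s) = -½ - s²/6 (x(t, s) = -(s*s + 3)/6 = -(s² + 3)/6 = -(3 + s²)/6 = -½ - s²/6)
((-38 + H(1, 2))/(-63 + 76) + b(x(-3, -1), 1))² = ((-38 + (4 + 2))/(-63 + 76) - 12)² = ((-38 + 6)/13 - 12)² = (-32*1/13 - 12)² = (-32/13 - 12)² = (-188/13)² = 35344/169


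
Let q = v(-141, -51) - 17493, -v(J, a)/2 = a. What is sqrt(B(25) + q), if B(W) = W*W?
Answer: I*sqrt(16766) ≈ 129.48*I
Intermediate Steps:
B(W) = W**2
v(J, a) = -2*a
q = -17391 (q = -2*(-51) - 17493 = 102 - 17493 = -17391)
sqrt(B(25) + q) = sqrt(25**2 - 17391) = sqrt(625 - 17391) = sqrt(-16766) = I*sqrt(16766)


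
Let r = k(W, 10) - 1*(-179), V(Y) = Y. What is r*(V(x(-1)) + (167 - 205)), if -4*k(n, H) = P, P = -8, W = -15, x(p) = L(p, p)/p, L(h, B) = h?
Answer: -6697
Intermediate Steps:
x(p) = 1 (x(p) = p/p = 1)
k(n, H) = 2 (k(n, H) = -1/4*(-8) = 2)
r = 181 (r = 2 - 1*(-179) = 2 + 179 = 181)
r*(V(x(-1)) + (167 - 205)) = 181*(1 + (167 - 205)) = 181*(1 - 38) = 181*(-37) = -6697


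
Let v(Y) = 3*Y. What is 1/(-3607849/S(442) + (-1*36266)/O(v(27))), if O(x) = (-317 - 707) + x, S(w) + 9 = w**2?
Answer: 184219765/3682542823 ≈ 0.050025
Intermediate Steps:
S(w) = -9 + w**2
O(x) = -1024 + x
1/(-3607849/S(442) + (-1*36266)/O(v(27))) = 1/(-3607849/(-9 + 442**2) + (-1*36266)/(-1024 + 3*27)) = 1/(-3607849/(-9 + 195364) - 36266/(-1024 + 81)) = 1/(-3607849/195355 - 36266/(-943)) = 1/(-3607849*1/195355 - 36266*(-1/943)) = 1/(-3607849/195355 + 36266/943) = 1/(3682542823/184219765) = 184219765/3682542823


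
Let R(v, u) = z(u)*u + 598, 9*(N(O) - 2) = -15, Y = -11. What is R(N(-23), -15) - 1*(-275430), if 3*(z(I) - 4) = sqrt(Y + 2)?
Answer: 275968 - 15*I ≈ 2.7597e+5 - 15.0*I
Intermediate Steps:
N(O) = 1/3 (N(O) = 2 + (1/9)*(-15) = 2 - 5/3 = 1/3)
z(I) = 4 + I (z(I) = 4 + sqrt(-11 + 2)/3 = 4 + sqrt(-9)/3 = 4 + (3*I)/3 = 4 + I)
R(v, u) = 598 + u*(4 + I) (R(v, u) = (4 + I)*u + 598 = u*(4 + I) + 598 = 598 + u*(4 + I))
R(N(-23), -15) - 1*(-275430) = (598 - 15*(4 + I)) - 1*(-275430) = (598 + (-60 - 15*I)) + 275430 = (538 - 15*I) + 275430 = 275968 - 15*I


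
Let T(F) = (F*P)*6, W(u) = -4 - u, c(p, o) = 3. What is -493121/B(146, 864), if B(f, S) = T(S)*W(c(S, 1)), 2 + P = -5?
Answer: -493121/254016 ≈ -1.9413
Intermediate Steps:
P = -7 (P = -2 - 5 = -7)
T(F) = -42*F (T(F) = (F*(-7))*6 = -7*F*6 = -42*F)
B(f, S) = 294*S (B(f, S) = (-42*S)*(-4 - 1*3) = (-42*S)*(-4 - 3) = -42*S*(-7) = 294*S)
-493121/B(146, 864) = -493121/(294*864) = -493121/254016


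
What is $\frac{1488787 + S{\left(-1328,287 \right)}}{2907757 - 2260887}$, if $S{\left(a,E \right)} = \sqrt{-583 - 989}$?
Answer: $\frac{1488787}{646870} + \frac{i \sqrt{393}}{323435} \approx 2.3015 + 6.1293 \cdot 10^{-5} i$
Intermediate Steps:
$S{\left(a,E \right)} = 2 i \sqrt{393}$ ($S{\left(a,E \right)} = \sqrt{-1572} = 2 i \sqrt{393}$)
$\frac{1488787 + S{\left(-1328,287 \right)}}{2907757 - 2260887} = \frac{1488787 + 2 i \sqrt{393}}{2907757 - 2260887} = \frac{1488787 + 2 i \sqrt{393}}{646870} = \left(1488787 + 2 i \sqrt{393}\right) \frac{1}{646870} = \frac{1488787}{646870} + \frac{i \sqrt{393}}{323435}$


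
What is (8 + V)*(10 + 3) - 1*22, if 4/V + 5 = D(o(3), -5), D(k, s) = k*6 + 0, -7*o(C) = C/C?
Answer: 2998/41 ≈ 73.122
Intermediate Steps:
o(C) = -⅐ (o(C) = -C/(7*C) = -⅐*1 = -⅐)
D(k, s) = 6*k (D(k, s) = 6*k + 0 = 6*k)
V = -28/41 (V = 4/(-5 + 6*(-⅐)) = 4/(-5 - 6/7) = 4/(-41/7) = 4*(-7/41) = -28/41 ≈ -0.68293)
(8 + V)*(10 + 3) - 1*22 = (8 - 28/41)*(10 + 3) - 1*22 = (300/41)*13 - 22 = 3900/41 - 22 = 2998/41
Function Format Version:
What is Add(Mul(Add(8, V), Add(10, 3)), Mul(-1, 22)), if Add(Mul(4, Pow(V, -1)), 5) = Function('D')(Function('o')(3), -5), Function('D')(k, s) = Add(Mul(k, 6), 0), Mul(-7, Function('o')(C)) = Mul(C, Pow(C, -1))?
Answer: Rational(2998, 41) ≈ 73.122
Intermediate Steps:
Function('o')(C) = Rational(-1, 7) (Function('o')(C) = Mul(Rational(-1, 7), Mul(C, Pow(C, -1))) = Mul(Rational(-1, 7), 1) = Rational(-1, 7))
Function('D')(k, s) = Mul(6, k) (Function('D')(k, s) = Add(Mul(6, k), 0) = Mul(6, k))
V = Rational(-28, 41) (V = Mul(4, Pow(Add(-5, Mul(6, Rational(-1, 7))), -1)) = Mul(4, Pow(Add(-5, Rational(-6, 7)), -1)) = Mul(4, Pow(Rational(-41, 7), -1)) = Mul(4, Rational(-7, 41)) = Rational(-28, 41) ≈ -0.68293)
Add(Mul(Add(8, V), Add(10, 3)), Mul(-1, 22)) = Add(Mul(Add(8, Rational(-28, 41)), Add(10, 3)), Mul(-1, 22)) = Add(Mul(Rational(300, 41), 13), -22) = Add(Rational(3900, 41), -22) = Rational(2998, 41)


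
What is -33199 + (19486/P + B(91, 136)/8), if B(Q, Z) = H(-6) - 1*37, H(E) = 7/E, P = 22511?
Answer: -35876668763/1080528 ≈ -33203.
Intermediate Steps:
B(Q, Z) = -229/6 (B(Q, Z) = 7/(-6) - 1*37 = 7*(-⅙) - 37 = -7/6 - 37 = -229/6)
-33199 + (19486/P + B(91, 136)/8) = -33199 + (19486/22511 - 229/6/8) = -33199 + (19486*(1/22511) - 229/6*⅛) = -33199 + (19486/22511 - 229/48) = -33199 - 4219691/1080528 = -35876668763/1080528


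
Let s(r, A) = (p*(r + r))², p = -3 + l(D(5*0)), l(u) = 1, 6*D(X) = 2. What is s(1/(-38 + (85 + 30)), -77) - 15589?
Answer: -92427165/5929 ≈ -15589.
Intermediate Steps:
D(X) = ⅓ (D(X) = (⅙)*2 = ⅓)
p = -2 (p = -3 + 1 = -2)
s(r, A) = 16*r² (s(r, A) = (-2*(r + r))² = (-4*r)² = 16*r²)
s(1/(-38 + (85 + 30)), -77) - 15589 = 16*(1/(-38 + (85 + 30)))² - 15589 = 16*(1/(-38 + 115))² - 15589 = 16*(1/77)² - 15589 = 16*(1/5929) - 15589 = 16/5929 - 15589 = -92427165/5929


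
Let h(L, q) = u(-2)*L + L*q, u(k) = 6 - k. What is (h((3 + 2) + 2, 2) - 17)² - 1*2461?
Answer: 348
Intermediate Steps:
h(L, q) = 8*L + L*q (h(L, q) = (6 - 1*(-2))*L + L*q = (6 + 2)*L + L*q = 8*L + L*q)
(h((3 + 2) + 2, 2) - 17)² - 1*2461 = (((3 + 2) + 2)*(8 + 2) - 17)² - 1*2461 = ((5 + 2)*10 - 17)² - 2461 = (7*10 - 17)² - 2461 = (70 - 17)² - 2461 = 53² - 2461 = 2809 - 2461 = 348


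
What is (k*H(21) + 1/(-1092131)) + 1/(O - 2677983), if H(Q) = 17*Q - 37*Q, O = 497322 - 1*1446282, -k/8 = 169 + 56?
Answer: 2994589245458228926/3961096885533 ≈ 7.5600e+5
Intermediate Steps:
k = -1800 (k = -8*(169 + 56) = -8*225 = -1800)
O = -948960 (O = 497322 - 1446282 = -948960)
H(Q) = -20*Q
(k*H(21) + 1/(-1092131)) + 1/(O - 2677983) = (-(-36000)*21 + 1/(-1092131)) + 1/(-948960 - 2677983) = (-1800*(-420) - 1/1092131) + 1/(-3626943) = (756000 - 1/1092131) - 1/3626943 = 825651035999/1092131 - 1/3626943 = 2994589245458228926/3961096885533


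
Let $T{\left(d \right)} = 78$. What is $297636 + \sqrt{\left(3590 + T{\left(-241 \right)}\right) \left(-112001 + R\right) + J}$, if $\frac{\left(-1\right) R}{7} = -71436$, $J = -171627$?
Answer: $297636 + \sqrt{1423199441} \approx 3.3536 \cdot 10^{5}$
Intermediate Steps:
$R = 500052$ ($R = \left(-7\right) \left(-71436\right) = 500052$)
$297636 + \sqrt{\left(3590 + T{\left(-241 \right)}\right) \left(-112001 + R\right) + J} = 297636 + \sqrt{\left(3590 + 78\right) \left(-112001 + 500052\right) - 171627} = 297636 + \sqrt{3668 \cdot 388051 - 171627} = 297636 + \sqrt{1423371068 - 171627} = 297636 + \sqrt{1423199441}$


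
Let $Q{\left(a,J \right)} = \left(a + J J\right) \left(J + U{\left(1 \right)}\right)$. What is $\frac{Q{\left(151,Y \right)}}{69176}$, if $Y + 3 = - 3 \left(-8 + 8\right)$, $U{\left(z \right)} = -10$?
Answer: $- \frac{260}{8647} \approx -0.030068$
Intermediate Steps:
$Y = -3$ ($Y = -3 - 3 \left(-8 + 8\right) = -3 - 0 = -3 + 0 = -3$)
$Q{\left(a,J \right)} = \left(-10 + J\right) \left(a + J^{2}\right)$ ($Q{\left(a,J \right)} = \left(a + J J\right) \left(J - 10\right) = \left(a + J^{2}\right) \left(-10 + J\right) = \left(-10 + J\right) \left(a + J^{2}\right)$)
$\frac{Q{\left(151,Y \right)}}{69176} = \frac{\left(-3\right)^{3} - 1510 - 10 \left(-3\right)^{2} - 453}{69176} = \left(-27 - 1510 - 90 - 453\right) \frac{1}{69176} = \left(-2080\right) \frac{1}{69176} = - \frac{260}{8647}$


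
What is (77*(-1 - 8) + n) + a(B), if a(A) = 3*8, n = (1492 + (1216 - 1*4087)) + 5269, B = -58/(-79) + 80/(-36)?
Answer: 3221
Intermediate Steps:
B = -1058/711 (B = -58*(-1/79) + 80*(-1/36) = 58/79 - 20/9 = -1058/711 ≈ -1.4880)
n = 3890 (n = (1492 + (1216 - 4087)) + 5269 = (1492 - 2871) + 5269 = -1379 + 5269 = 3890)
a(A) = 24
(77*(-1 - 8) + n) + a(B) = (77*(-1 - 8) + 3890) + 24 = (77*(-9) + 3890) + 24 = (-693 + 3890) + 24 = 3197 + 24 = 3221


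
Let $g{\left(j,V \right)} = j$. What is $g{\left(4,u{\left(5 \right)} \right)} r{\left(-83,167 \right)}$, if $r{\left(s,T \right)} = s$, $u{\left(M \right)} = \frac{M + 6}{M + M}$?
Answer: $-332$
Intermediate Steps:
$u{\left(M \right)} = \frac{6 + M}{2 M}$
$g{\left(4,u{\left(5 \right)} \right)} r{\left(-83,167 \right)} = 4 \left(-83\right) = -332$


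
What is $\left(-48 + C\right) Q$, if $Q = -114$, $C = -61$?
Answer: $12426$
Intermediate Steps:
$\left(-48 + C\right) Q = \left(-48 - 61\right) \left(-114\right) = \left(-109\right) \left(-114\right) = 12426$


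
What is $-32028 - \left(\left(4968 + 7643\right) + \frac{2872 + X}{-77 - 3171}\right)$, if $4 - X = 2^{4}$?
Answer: $- \frac{36246153}{812} \approx -44638.0$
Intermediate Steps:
$X = -12$ ($X = 4 - 2^{4} = 4 - 16 = -12$)
$-32028 - \left(\left(4968 + 7643\right) + \frac{2872 + X}{-77 - 3171}\right) = -32028 - \left(\left(4968 + 7643\right) + \frac{2872 - 12}{-77 - 3171}\right) = -32028 - \left(12611 + \frac{2860}{-3248}\right) = -32028 - \left(12611 + 2860 \left(- \frac{1}{3248}\right)\right) = -32028 - \left(12611 - \frac{715}{812}\right) = -32028 - \frac{10239417}{812} = - \frac{36246153}{812}$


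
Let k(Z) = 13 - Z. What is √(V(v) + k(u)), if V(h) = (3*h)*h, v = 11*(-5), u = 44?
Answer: 2*√2261 ≈ 95.100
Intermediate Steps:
v = -55
V(h) = 3*h²
√(V(v) + k(u)) = √(3*(-55)² + (13 - 1*44)) = √(3*3025 + (13 - 44)) = √(9075 - 31) = √9044 = 2*√2261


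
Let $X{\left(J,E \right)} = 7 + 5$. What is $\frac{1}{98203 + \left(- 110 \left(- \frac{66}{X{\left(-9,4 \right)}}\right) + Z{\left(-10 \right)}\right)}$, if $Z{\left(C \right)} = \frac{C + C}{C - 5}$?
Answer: $\frac{3}{296428} \approx 1.0121 \cdot 10^{-5}$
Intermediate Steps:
$X{\left(J,E \right)} = 12$
$Z{\left(C \right)} = \frac{2 C}{-5 + C}$
$\frac{1}{98203 + \left(- 110 \left(- \frac{66}{X{\left(-9,4 \right)}}\right) + Z{\left(-10 \right)}\right)} = \frac{1}{98203 - \left(\frac{20}{-5 - 10} + 110 \left(-66\right) \frac{1}{12}\right)} = \frac{1}{98203 + \left(- 110 \left(\left(-66\right) \frac{1}{12}\right) + 2 \left(-10\right) \frac{1}{-15}\right)} = \frac{1}{98203 + \left(\left(-110\right) \left(- \frac{11}{2}\right) + 2 \left(-10\right) \left(- \frac{1}{15}\right)\right)} = \frac{1}{98203 + \left(605 + \frac{4}{3}\right)} = \frac{1}{98203 + \frac{1819}{3}} = \frac{1}{\frac{296428}{3}} = \frac{3}{296428}$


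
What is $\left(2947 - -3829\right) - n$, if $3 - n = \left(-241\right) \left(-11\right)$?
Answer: $9424$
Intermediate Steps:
$n = -2648$ ($n = 3 - \left(-241\right) \left(-11\right) = 3 - 2651 = -2648$)
$\left(2947 - -3829\right) - n = \left(2947 - -3829\right) - -2648 = \left(2947 + 3829\right) + 2648 = 6776 + 2648 = 9424$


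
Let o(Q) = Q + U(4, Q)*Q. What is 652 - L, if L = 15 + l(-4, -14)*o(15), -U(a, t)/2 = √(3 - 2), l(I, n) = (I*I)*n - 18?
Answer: -2993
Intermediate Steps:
l(I, n) = -18 + n*I² (l(I, n) = I²*n - 18 = n*I² - 18 = -18 + n*I²)
U(a, t) = -2 (U(a, t) = -2*√(3 - 2) = -2*√1 = -2*1 = -2)
o(Q) = -Q (o(Q) = Q - 2*Q = -Q)
L = 3645 (L = 15 + (-18 - 14*(-4)²)*(-1*15) = 15 + (-18 - 14*16)*(-15) = 15 + (-18 - 224)*(-15) = 15 - 242*(-15) = 15 + 3630 = 3645)
652 - L = 652 - 1*3645 = 652 - 3645 = -2993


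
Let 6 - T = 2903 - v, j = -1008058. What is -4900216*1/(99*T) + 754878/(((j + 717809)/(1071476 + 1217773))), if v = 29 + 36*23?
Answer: -2566223546371951/431019765 ≈ -5.9538e+6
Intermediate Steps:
v = 857 (v = 29 + 828 = 857)
T = -2040 (T = 6 - (2903 - 1*857) = 6 - (2903 - 857) = 6 - 1*2046 = 6 - 2046 = -2040)
-4900216*1/(99*T) + 754878/(((j + 717809)/(1071476 + 1217773))) = -4900216/(99*(-2040)) + 754878/(((-1008058 + 717809)/(1071476 + 1217773))) = -4900216/(-201960) + 754878/((-290249/2289249)) = -4900216*(-1/201960) + 754878/((-290249*1/2289249)) = 36031/1485 + 754878/(-290249/2289249) = 36031/1485 + 754878*(-2289249/290249) = 36031/1485 - 1728103706622/290249 = -2566223546371951/431019765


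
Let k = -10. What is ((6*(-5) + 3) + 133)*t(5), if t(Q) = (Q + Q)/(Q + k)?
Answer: -212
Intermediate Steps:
t(Q) = 2*Q/(-10 + Q) (t(Q) = (Q + Q)/(Q - 10) = (2*Q)/(-10 + Q) = 2*Q/(-10 + Q))
((6*(-5) + 3) + 133)*t(5) = ((6*(-5) + 3) + 133)*(2*5/(-10 + 5)) = ((-30 + 3) + 133)*(2*5/(-5)) = (-27 + 133)*(2*5*(-1/5)) = 106*(-2) = -212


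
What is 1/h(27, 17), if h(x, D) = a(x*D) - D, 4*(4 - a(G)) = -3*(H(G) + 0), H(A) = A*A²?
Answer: 4/290107685 ≈ 1.3788e-8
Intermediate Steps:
H(A) = A³
a(G) = 4 + 3*G³/4 (a(G) = 4 - (-3)*(G³ + 0)/4 = 4 - (-3)*G³/4 = 4 + 3*G³/4)
h(x, D) = 4 - D + 3*D³*x³/4 (h(x, D) = (4 + 3*(x*D)³/4) - D = (4 + 3*(D*x)³/4) - D = (4 + 3*(D³*x³)/4) - D = (4 + 3*D³*x³/4) - D = 4 - D + 3*D³*x³/4)
1/h(27, 17) = 1/(4 - 1*17 + (¾)*17³*27³) = 1/(4 - 17 + (¾)*4913*19683) = 1/(4 - 17 + 290107737/4) = 1/(290107685/4) = 4/290107685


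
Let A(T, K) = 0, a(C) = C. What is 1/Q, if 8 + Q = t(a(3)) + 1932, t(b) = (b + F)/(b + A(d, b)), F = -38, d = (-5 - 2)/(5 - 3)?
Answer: 3/5737 ≈ 0.00052292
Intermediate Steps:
d = -7/2 ≈ -3.5000
t(b) = (-38 + b)/b (t(b) = (b - 38)/(b + 0) = (-38 + b)/b)
Q = 5737/3 (Q = -8 + ((-38 + 3)/3 + 1932) = -8 + ((⅓)*(-35) + 1932) = -8 + (-35/3 + 1932) = -8 + 5761/3 = 5737/3 ≈ 1912.3)
1/Q = 1/(5737/3) = 3/5737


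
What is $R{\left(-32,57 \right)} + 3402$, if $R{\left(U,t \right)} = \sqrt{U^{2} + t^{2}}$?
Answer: $3402 + \sqrt{4273} \approx 3467.4$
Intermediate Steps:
$R{\left(-32,57 \right)} + 3402 = \sqrt{\left(-32\right)^{2} + 57^{2}} + 3402 = \sqrt{1024 + 3249} + 3402 = \sqrt{4273} + 3402 = 3402 + \sqrt{4273}$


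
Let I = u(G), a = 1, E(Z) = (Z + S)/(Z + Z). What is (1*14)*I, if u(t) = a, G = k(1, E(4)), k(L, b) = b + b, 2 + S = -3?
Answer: 14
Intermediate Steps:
S = -5 (S = -2 - 3 = -5)
E(Z) = (-5 + Z)/(2*Z) (E(Z) = (Z - 5)/(Z + Z) = (-5 + Z)/((2*Z)) = (-5 + Z)*(1/(2*Z)) = (-5 + Z)/(2*Z))
k(L, b) = 2*b
G = -¼ (G = 2*((½)*(-5 + 4)/4) = 2*((½)*(¼)*(-1)) = 2*(-⅛) = -¼ ≈ -0.25000)
u(t) = 1
I = 1
(1*14)*I = (1*14)*1 = 14*1 = 14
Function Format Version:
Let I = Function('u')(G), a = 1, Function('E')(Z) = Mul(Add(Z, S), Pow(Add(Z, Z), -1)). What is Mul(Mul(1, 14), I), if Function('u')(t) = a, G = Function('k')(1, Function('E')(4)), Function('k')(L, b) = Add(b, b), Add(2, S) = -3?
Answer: 14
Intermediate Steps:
S = -5 (S = Add(-2, -3) = -5)
Function('E')(Z) = Mul(Rational(1, 2), Pow(Z, -1), Add(-5, Z)) (Function('E')(Z) = Mul(Add(Z, -5), Pow(Add(Z, Z), -1)) = Mul(Add(-5, Z), Pow(Mul(2, Z), -1)) = Mul(Add(-5, Z), Mul(Rational(1, 2), Pow(Z, -1))) = Mul(Rational(1, 2), Pow(Z, -1), Add(-5, Z)))
Function('k')(L, b) = Mul(2, b)
G = Rational(-1, 4) (G = Mul(2, Mul(Rational(1, 2), Pow(4, -1), Add(-5, 4))) = Mul(2, Mul(Rational(1, 2), Rational(1, 4), -1)) = Mul(2, Rational(-1, 8)) = Rational(-1, 4) ≈ -0.25000)
Function('u')(t) = 1
I = 1
Mul(Mul(1, 14), I) = Mul(Mul(1, 14), 1) = Mul(14, 1) = 14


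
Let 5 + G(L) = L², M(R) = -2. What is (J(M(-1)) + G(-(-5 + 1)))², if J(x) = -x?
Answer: 169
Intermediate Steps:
G(L) = -5 + L²
(J(M(-1)) + G(-(-5 + 1)))² = (-1*(-2) + (-5 + (-(-5 + 1))²))² = (2 + (-5 + (-1*(-4))²))² = (2 + (-5 + 4²))² = (2 + (-5 + 16))² = (2 + 11)² = 13² = 169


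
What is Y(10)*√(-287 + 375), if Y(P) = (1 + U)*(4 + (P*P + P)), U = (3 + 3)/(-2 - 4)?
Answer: 0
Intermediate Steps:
U = -1 (U = 6/(-6) = 6*(-⅙) = -1)
Y(P) = 0 (Y(P) = (1 - 1)*(4 + (P*P + P)) = 0*(4 + (P² + P)) = 0*(4 + (P + P²)) = 0*(4 + P + P²) = 0)
Y(10)*√(-287 + 375) = 0*√(-287 + 375) = 0*√88 = 0*(2*√22) = 0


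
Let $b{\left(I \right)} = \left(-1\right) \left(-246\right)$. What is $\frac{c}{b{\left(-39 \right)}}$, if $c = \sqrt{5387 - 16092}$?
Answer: $\frac{i \sqrt{10705}}{246} \approx 0.42059 i$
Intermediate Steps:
$b{\left(I \right)} = 246$
$c = i \sqrt{10705}$ ($c = \sqrt{-10705} = i \sqrt{10705} \approx 103.46 i$)
$\frac{c}{b{\left(-39 \right)}} = \frac{i \sqrt{10705}}{246}$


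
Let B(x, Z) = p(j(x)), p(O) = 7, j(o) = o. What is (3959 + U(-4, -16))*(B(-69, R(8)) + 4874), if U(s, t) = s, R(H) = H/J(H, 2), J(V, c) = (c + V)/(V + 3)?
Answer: 19304355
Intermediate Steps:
J(V, c) = (V + c)/(3 + V)
R(H) = H*(3 + H)/(2 + H) (R(H) = H/(((H + 2)/(3 + H))) = H/(((2 + H)/(3 + H))) = H*((3 + H)/(2 + H)) = H*(3 + H)/(2 + H))
B(x, Z) = 7
(3959 + U(-4, -16))*(B(-69, R(8)) + 4874) = (3959 - 4)*(7 + 4874) = 3955*4881 = 19304355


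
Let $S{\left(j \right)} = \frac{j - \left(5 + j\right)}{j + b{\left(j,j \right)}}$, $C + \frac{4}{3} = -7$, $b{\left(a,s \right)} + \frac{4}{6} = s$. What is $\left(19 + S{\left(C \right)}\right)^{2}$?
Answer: $\frac{1006009}{2704} \approx 372.04$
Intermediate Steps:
$b{\left(a,s \right)} = - \frac{2}{3} + s$
$C = - \frac{25}{3}$ ($C = - \frac{4}{3} - 7 = - \frac{25}{3} \approx -8.3333$)
$S{\left(j \right)} = - \frac{5}{- \frac{2}{3} + 2 j}$ ($S{\left(j \right)} = \frac{j - \left(5 + j\right)}{j + \left(- \frac{2}{3} + j\right)} = - \frac{5}{- \frac{2}{3} + 2 j}$)
$\left(19 + S{\left(C \right)}\right)^{2} = \left(19 - \frac{15}{-2 + 6 \left(- \frac{25}{3}\right)}\right)^{2} = \left(19 - \frac{15}{-2 - 50}\right)^{2} = \left(19 - \frac{15}{-52}\right)^{2} = \left(19 - - \frac{15}{52}\right)^{2} = \left(19 + \frac{15}{52}\right)^{2} = \left(\frac{1003}{52}\right)^{2} = \frac{1006009}{2704}$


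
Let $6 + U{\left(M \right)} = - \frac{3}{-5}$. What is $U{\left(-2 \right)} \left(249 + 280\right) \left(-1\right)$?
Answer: $\frac{14283}{5} \approx 2856.6$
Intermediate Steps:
$U{\left(M \right)} = - \frac{27}{5}$ ($U{\left(M \right)} = -6 - \frac{3}{-5} = -6 - - \frac{3}{5} = -6 + \frac{3}{5} = - \frac{27}{5}$)
$U{\left(-2 \right)} \left(249 + 280\right) \left(-1\right) = - \frac{27 \left(249 + 280\right) \left(-1\right)}{5} = - \frac{27 \cdot 529 \left(-1\right)}{5} = \left(- \frac{27}{5}\right) \left(-529\right) = \frac{14283}{5}$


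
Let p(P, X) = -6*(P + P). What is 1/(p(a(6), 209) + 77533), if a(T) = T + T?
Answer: 1/77389 ≈ 1.2922e-5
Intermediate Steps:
a(T) = 2*T
p(P, X) = -12*P
1/(p(a(6), 209) + 77533) = 1/(-24*6 + 77533) = 1/(-12*12 + 77533) = 1/(-144 + 77533) = 1/77389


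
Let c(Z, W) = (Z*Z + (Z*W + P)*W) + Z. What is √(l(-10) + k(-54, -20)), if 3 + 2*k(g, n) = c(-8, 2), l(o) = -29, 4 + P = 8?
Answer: I*√58/2 ≈ 3.8079*I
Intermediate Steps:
P = 4 (P = -4 + 8 = 4)
c(Z, W) = Z + Z² + W*(4 + W*Z) (c(Z, W) = (Z*Z + (Z*W + 4)*W) + Z = (Z² + (W*Z + 4)*W) + Z = (Z² + (4 + W*Z)*W) + Z = (Z² + W*(4 + W*Z)) + Z = Z + Z² + W*(4 + W*Z))
k(g, n) = 29/2 (k(g, n) = -3/2 + (-8 + (-8)² + 4*2 - 8*2²)/2 = -3/2 + (-8 + 64 + 8 - 8*4)/2 = -3/2 + (-8 + 64 + 8 - 32)/2 = -3/2 + (½)*32 = -3/2 + 16 = 29/2)
√(l(-10) + k(-54, -20)) = √(-29 + 29/2) = √(-29/2) = I*√58/2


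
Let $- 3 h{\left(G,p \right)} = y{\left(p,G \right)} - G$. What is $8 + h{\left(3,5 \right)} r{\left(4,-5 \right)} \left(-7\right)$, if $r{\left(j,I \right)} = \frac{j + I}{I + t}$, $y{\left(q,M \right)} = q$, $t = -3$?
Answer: $\frac{103}{12} \approx 8.5833$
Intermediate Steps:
$r{\left(j,I \right)} = \frac{I + j}{-3 + I}$ ($r{\left(j,I \right)} = \frac{j + I}{I - 3} = \frac{I + j}{-3 + I}$)
$h{\left(G,p \right)} = - \frac{p}{3} + \frac{G}{3}$ ($h{\left(G,p \right)} = - \frac{p - G}{3} = - \frac{p}{3} + \frac{G}{3}$)
$8 + h{\left(3,5 \right)} r{\left(4,-5 \right)} \left(-7\right) = 8 + \left(\left(- \frac{1}{3}\right) 5 + \frac{1}{3} \cdot 3\right) \frac{-5 + 4}{-3 - 5} \left(-7\right) = 8 + \left(- \frac{5}{3} + 1\right) \frac{1}{-8} \left(-1\right) \left(-7\right) = 8 - \frac{2 \left(- \frac{1}{8}\right) \left(-1\right) \left(-7\right)}{3} = 8 - \frac{2 \cdot \frac{1}{8} \left(-7\right)}{3} = 8 - - \frac{7}{12} = 8 + \frac{7}{12} = \frac{103}{12}$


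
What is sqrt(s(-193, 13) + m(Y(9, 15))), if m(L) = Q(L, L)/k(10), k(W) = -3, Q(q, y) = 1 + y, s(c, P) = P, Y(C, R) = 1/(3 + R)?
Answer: sqrt(4098)/18 ≈ 3.5564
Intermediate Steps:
m(L) = -1/3 - L/3 (m(L) = (1 + L)/(-3) = (1 + L)*(-1/3) = -1/3 - L/3)
sqrt(s(-193, 13) + m(Y(9, 15))) = sqrt(13 + (-1/3 - 1/(3*(3 + 15)))) = sqrt(13 + (-1/3 - 1/3/18)) = sqrt(13 + (-1/3 - 1/3*1/18)) = sqrt(13 + (-1/3 - 1/54)) = sqrt(13 - 19/54) = sqrt(683/54) = sqrt(4098)/18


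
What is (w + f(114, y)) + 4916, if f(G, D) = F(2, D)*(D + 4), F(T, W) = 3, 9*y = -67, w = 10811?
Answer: 47150/3 ≈ 15717.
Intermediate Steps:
y = -67/9 (y = (⅑)*(-67) = -67/9 ≈ -7.4444)
f(G, D) = 12 + 3*D (f(G, D) = 3*(D + 4) = 3*(4 + D) = 12 + 3*D)
(w + f(114, y)) + 4916 = (10811 + (12 + 3*(-67/9))) + 4916 = (10811 + (12 - 67/3)) + 4916 = (10811 - 31/3) + 4916 = 32402/3 + 4916 = 47150/3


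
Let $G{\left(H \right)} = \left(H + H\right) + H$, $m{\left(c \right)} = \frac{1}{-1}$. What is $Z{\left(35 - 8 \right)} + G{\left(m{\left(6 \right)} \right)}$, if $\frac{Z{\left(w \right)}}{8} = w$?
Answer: $213$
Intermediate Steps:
$m{\left(c \right)} = -1$
$Z{\left(w \right)} = 8 w$
$G{\left(H \right)} = 3 H$ ($G{\left(H \right)} = 2 H + H = 3 H$)
$Z{\left(35 - 8 \right)} + G{\left(m{\left(6 \right)} \right)} = 8 \left(35 - 8\right) + 3 \left(-1\right) = 8 \cdot 27 - 3 = 216 - 3 = 213$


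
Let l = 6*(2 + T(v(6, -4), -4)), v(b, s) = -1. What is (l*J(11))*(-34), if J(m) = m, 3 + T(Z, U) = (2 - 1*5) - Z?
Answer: 6732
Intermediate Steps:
T(Z, U) = -6 - Z (T(Z, U) = -3 + ((2 - 1*5) - Z) = -3 + ((2 - 5) - Z) = -3 + (-3 - Z) = -6 - Z)
l = -18 (l = 6*(2 + (-6 - 1*(-1))) = 6*(2 + (-6 + 1)) = 6*(2 - 5) = 6*(-3) = -18)
(l*J(11))*(-34) = -18*11*(-34) = -198*(-34) = 6732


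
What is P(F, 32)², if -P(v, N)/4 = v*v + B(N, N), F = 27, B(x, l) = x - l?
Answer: 8503056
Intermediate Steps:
P(v, N) = -4*v² (P(v, N) = -4*(v*v + (N - N)) = -4*(v² + 0) = -4*v²)
P(F, 32)² = (-4*27²)² = (-4*729)² = (-2916)² = 8503056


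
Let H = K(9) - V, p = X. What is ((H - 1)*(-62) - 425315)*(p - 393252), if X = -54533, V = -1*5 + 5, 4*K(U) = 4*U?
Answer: 190671778635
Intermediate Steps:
K(U) = U (K(U) = (4*U)/4 = U)
V = 0 (V = -5 + 5 = 0)
p = -54533
H = 9 (H = 9 - 1*0 = 9 + 0 = 9)
((H - 1)*(-62) - 425315)*(p - 393252) = ((9 - 1)*(-62) - 425315)*(-54533 - 393252) = (8*(-62) - 425315)*(-447785) = (-496 - 425315)*(-447785) = -425811*(-447785) = 190671778635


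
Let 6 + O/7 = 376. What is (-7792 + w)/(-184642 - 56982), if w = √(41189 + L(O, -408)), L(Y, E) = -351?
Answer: 974/30203 - √40838/241624 ≈ 0.031412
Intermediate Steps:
O = 2590 (O = -42 + 7*376 = -42 + 2632 = 2590)
w = √40838 (w = √(41189 - 351) = √40838 ≈ 202.08)
(-7792 + w)/(-184642 - 56982) = (-7792 + √40838)/(-184642 - 56982) = (-7792 + √40838)/(-241624) = (-7792 + √40838)*(-1/241624) = 974/30203 - √40838/241624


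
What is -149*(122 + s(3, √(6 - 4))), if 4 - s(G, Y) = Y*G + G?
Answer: -18327 + 447*√2 ≈ -17695.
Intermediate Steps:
s(G, Y) = 4 - G - G*Y (s(G, Y) = 4 - (Y*G + G) = 4 - (G*Y + G) = 4 - (G + G*Y) = 4 + (-G - G*Y) = 4 - G - G*Y)
-149*(122 + s(3, √(6 - 4))) = -149*(122 + (4 - 1*3 - 1*3*√(6 - 4))) = -149*(122 + (4 - 3 - 1*3*√2)) = -149*(122 + (4 - 3 - 3*√2)) = -149*(122 + (1 - 3*√2)) = -149*(123 - 3*√2) = -18327 + 447*√2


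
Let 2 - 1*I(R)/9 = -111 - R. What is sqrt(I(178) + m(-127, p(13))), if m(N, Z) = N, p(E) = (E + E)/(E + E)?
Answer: 2*sqrt(623) ≈ 49.920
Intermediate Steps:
p(E) = 1 (p(E) = (2*E)/((2*E)) = (2*E)*(1/(2*E)) = 1)
I(R) = 1017 + 9*R (I(R) = 18 - 9*(-111 - R) = 18 + (999 + 9*R) = 1017 + 9*R)
sqrt(I(178) + m(-127, p(13))) = sqrt((1017 + 9*178) - 127) = sqrt((1017 + 1602) - 127) = sqrt(2619 - 127) = sqrt(2492) = 2*sqrt(623)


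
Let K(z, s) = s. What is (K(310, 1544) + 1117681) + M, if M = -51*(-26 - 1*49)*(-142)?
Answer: 576075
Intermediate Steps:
M = -543150 (M = -51*(-26 - 49)*(-142) = -51*(-75)*(-142) = 3825*(-142) = -543150)
(K(310, 1544) + 1117681) + M = (1544 + 1117681) - 543150 = 1119225 - 543150 = 576075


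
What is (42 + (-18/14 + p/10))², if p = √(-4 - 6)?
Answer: 812201/490 + 57*I*√10/7 ≈ 1657.6 + 25.75*I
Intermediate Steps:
p = I*√10 (p = √(-10) = I*√10 ≈ 3.1623*I)
(42 + (-18/14 + p/10))² = (42 + (-18/14 + (I*√10)/10))² = (42 + (-18*1/14 + (I*√10)*(⅒)))² = (42 + (-9/7 + I*√10/10))² = (285/7 + I*√10/10)²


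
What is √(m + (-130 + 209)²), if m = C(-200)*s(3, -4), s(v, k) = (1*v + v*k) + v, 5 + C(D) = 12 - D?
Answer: √4999 ≈ 70.704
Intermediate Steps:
C(D) = 7 - D (C(D) = -5 + (12 - D) = 7 - D)
s(v, k) = 2*v + k*v (s(v, k) = (v + k*v) + v = 2*v + k*v)
m = -1242 (m = (7 - 1*(-200))*(3*(2 - 4)) = (7 + 200)*(3*(-2)) = 207*(-6) = -1242)
√(m + (-130 + 209)²) = √(-1242 + (-130 + 209)²) = √(-1242 + 79²) = √(-1242 + 6241) = √4999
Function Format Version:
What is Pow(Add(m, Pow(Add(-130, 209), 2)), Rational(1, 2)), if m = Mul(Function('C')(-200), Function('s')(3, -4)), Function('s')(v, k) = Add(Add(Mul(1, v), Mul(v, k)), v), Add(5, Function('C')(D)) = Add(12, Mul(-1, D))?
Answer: Pow(4999, Rational(1, 2)) ≈ 70.704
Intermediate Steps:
Function('C')(D) = Add(7, Mul(-1, D)) (Function('C')(D) = Add(-5, Add(12, Mul(-1, D))) = Add(7, Mul(-1, D)))
Function('s')(v, k) = Add(Mul(2, v), Mul(k, v)) (Function('s')(v, k) = Add(Add(v, Mul(k, v)), v) = Add(Mul(2, v), Mul(k, v)))
m = -1242 (m = Mul(Add(7, Mul(-1, -200)), Mul(3, Add(2, -4))) = Mul(Add(7, 200), Mul(3, -2)) = Mul(207, -6) = -1242)
Pow(Add(m, Pow(Add(-130, 209), 2)), Rational(1, 2)) = Pow(Add(-1242, Pow(Add(-130, 209), 2)), Rational(1, 2)) = Pow(Add(-1242, Pow(79, 2)), Rational(1, 2)) = Pow(Add(-1242, 6241), Rational(1, 2)) = Pow(4999, Rational(1, 2))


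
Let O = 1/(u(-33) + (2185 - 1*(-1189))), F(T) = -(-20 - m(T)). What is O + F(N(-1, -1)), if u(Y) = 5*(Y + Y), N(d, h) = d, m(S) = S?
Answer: 57837/3044 ≈ 19.000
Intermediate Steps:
u(Y) = 10*Y (u(Y) = 5*(2*Y) = 10*Y)
F(T) = 20 + T (F(T) = -(-20 - T) = 20 + T)
O = 1/3044 (O = 1/(10*(-33) + (2185 - 1*(-1189))) = 1/(-330 + (2185 + 1189)) = 1/(-330 + 3374) = 1/3044 ≈ 0.00032852)
O + F(N(-1, -1)) = 1/3044 + (20 - 1) = 1/3044 + 19 = 57837/3044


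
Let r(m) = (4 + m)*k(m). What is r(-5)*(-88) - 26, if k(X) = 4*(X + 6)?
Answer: 326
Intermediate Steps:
k(X) = 24 + 4*X (k(X) = 4*(6 + X) = 24 + 4*X)
r(m) = (4 + m)*(24 + 4*m)
r(-5)*(-88) - 26 = (4*(4 - 5)*(6 - 5))*(-88) - 26 = (4*(-1)*1)*(-88) - 26 = -4*(-88) - 26 = 352 - 26 = 326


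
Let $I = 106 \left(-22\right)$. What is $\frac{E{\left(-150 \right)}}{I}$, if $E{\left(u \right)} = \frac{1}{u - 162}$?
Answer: $\frac{1}{727584} \approx 1.3744 \cdot 10^{-6}$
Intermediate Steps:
$I = -2332$
$E{\left(u \right)} = \frac{1}{-162 + u}$
$\frac{E{\left(-150 \right)}}{I} = \frac{1}{\left(-162 - 150\right) \left(-2332\right)} = \frac{1}{-312} \left(- \frac{1}{2332}\right) = \left(- \frac{1}{312}\right) \left(- \frac{1}{2332}\right) = \frac{1}{727584}$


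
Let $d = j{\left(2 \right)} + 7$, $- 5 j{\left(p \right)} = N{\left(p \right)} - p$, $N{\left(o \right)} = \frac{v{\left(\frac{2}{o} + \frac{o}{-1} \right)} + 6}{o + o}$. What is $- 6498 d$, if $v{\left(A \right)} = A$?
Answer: $- \frac{464607}{10} \approx -46461.0$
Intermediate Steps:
$N{\left(o \right)} = \frac{6 - o + \frac{2}{o}}{2 o}$ ($N{\left(o \right)} = \frac{\left(\frac{2}{o} + \frac{o}{-1}\right) + 6}{o + o} = \frac{\left(\frac{2}{o} + o \left(-1\right)\right) + 6}{2 o} = \left(\left(\frac{2}{o} - o\right) + 6\right) \frac{1}{2 o} = \left(\left(- o + \frac{2}{o}\right) + 6\right) \frac{1}{2 o} = \left(6 - o + \frac{2}{o}\right) \frac{1}{2 o} = \frac{6 - o + \frac{2}{o}}{2 o}$)
$j{\left(p \right)} = \frac{p}{5} - \frac{2 + p \left(6 - p\right)}{10 p^{2}}$ ($j{\left(p \right)} = - \frac{\frac{2 + p \left(6 - p\right)}{2 p^{2}} - p}{5} = - \frac{- p + \frac{2 + p \left(6 - p\right)}{2 p^{2}}}{5} = \frac{p}{5} - \frac{2 + p \left(6 - p\right)}{10 p^{2}}$)
$d = \frac{143}{20}$ ($d = \frac{-2 + 2 \cdot 2^{3} - 2 \left(6 - 2\right)}{10 \cdot 4} + 7 = \frac{1}{10} \cdot \frac{1}{4} \left(-2 + 2 \cdot 8 - 2 \left(6 - 2\right)\right) + 7 = \frac{1}{10} \cdot \frac{1}{4} \left(-2 + 16 - 2 \cdot 4\right) + 7 = \frac{1}{10} \cdot \frac{1}{4} \left(-2 + 16 - 8\right) + 7 = \frac{1}{10} \cdot \frac{1}{4} \cdot 6 + 7 = \frac{3}{20} + 7 = \frac{143}{20} \approx 7.15$)
$- 6498 d = \left(-6498\right) \frac{143}{20} = - \frac{464607}{10}$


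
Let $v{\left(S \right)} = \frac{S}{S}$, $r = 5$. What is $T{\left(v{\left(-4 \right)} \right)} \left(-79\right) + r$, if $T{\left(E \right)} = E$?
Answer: $-74$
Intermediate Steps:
$v{\left(S \right)} = 1$
$T{\left(v{\left(-4 \right)} \right)} \left(-79\right) + r = 1 \left(-79\right) + 5 = -79 + 5 = -74$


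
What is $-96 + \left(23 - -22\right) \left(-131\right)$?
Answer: $-5991$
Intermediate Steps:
$-96 + \left(23 - -22\right) \left(-131\right) = -96 + \left(23 + 22\right) \left(-131\right) = -96 + 45 \left(-131\right) = -96 - 5895 = -5991$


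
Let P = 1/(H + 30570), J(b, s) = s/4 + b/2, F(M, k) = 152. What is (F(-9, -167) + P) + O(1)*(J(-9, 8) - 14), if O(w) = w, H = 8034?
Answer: 5230843/38604 ≈ 135.50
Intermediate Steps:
J(b, s) = b/2 + s/4 (J(b, s) = s*(¼) + b*(½) = s/4 + b/2 = b/2 + s/4)
P = 1/38604 (P = 1/(8034 + 30570) = 1/38604 ≈ 2.5904e-5)
(F(-9, -167) + P) + O(1)*(J(-9, 8) - 14) = (152 + 1/38604) + 1*(((½)*(-9) + (¼)*8) - 14) = 5867809/38604 + 1*((-9/2 + 2) - 14) = 5867809/38604 + 1*(-5/2 - 14) = 5867809/38604 + 1*(-33/2) = 5867809/38604 - 33/2 = 5230843/38604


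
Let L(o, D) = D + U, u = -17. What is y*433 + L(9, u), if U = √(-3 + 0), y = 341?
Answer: 147636 + I*√3 ≈ 1.4764e+5 + 1.732*I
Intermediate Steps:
U = I*√3 (U = √(-3) = I*√3 ≈ 1.732*I)
L(o, D) = D + I*√3
y*433 + L(9, u) = 341*433 + (-17 + I*√3) = 147653 + (-17 + I*√3) = 147636 + I*√3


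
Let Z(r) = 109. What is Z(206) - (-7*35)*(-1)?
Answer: -136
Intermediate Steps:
Z(206) - (-7*35)*(-1) = 109 - (-7*35)*(-1) = 109 - (-245)*(-1) = 109 - 1*245 = 109 - 245 = -136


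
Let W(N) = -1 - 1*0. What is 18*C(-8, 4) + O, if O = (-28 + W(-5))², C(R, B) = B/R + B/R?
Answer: 823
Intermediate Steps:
W(N) = -1 (W(N) = -1 + 0 = -1)
C(R, B) = 2*B/R
O = 841 (O = (-28 - 1)² = (-29)² = 841)
18*C(-8, 4) + O = 18*(2*4/(-8)) + 841 = 18*(2*4*(-⅛)) + 841 = 18*(-1) + 841 = -18 + 841 = 823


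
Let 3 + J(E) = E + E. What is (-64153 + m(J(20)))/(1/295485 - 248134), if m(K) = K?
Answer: 18945316260/73319874989 ≈ 0.25839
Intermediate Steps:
J(E) = -3 + 2*E (J(E) = -3 + (E + E) = -3 + 2*E)
(-64153 + m(J(20)))/(1/295485 - 248134) = (-64153 + (-3 + 2*20))/(1/295485 - 248134) = (-64153 + (-3 + 40))/(1/295485 - 248134) = (-64153 + 37)/(-73319874989/295485) = -64116*(-295485/73319874989) = 18945316260/73319874989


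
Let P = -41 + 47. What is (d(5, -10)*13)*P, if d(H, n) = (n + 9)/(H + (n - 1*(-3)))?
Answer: 39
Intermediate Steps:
P = 6
d(H, n) = (9 + n)/(3 + H + n) (d(H, n) = (9 + n)/(H + (n + 3)) = (9 + n)/(H + (3 + n)) = (9 + n)/(3 + H + n))
(d(5, -10)*13)*P = (((9 - 10)/(3 + 5 - 10))*13)*6 = ((-1/(-2))*13)*6 = (-½*(-1)*13)*6 = ((½)*13)*6 = (13/2)*6 = 39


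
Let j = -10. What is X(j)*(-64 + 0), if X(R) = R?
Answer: 640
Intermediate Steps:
X(j)*(-64 + 0) = -10*(-64 + 0) = -10*(-64) = 640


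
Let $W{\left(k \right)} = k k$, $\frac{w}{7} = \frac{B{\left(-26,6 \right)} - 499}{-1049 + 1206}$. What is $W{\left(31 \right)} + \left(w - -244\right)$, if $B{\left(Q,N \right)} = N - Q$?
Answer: $\frac{185916}{157} \approx 1184.2$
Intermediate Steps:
$w = - \frac{3269}{157}$ ($w = 7 \frac{\left(6 - -26\right) - 499}{-1049 + 1206} = 7 \frac{\left(6 + 26\right) - 499}{157} = 7 \left(32 - 499\right) \frac{1}{157} = 7 \left(\left(-467\right) \frac{1}{157}\right) = 7 \left(- \frac{467}{157}\right) = - \frac{3269}{157} \approx -20.822$)
$W{\left(k \right)} = k^{2}$
$W{\left(31 \right)} + \left(w - -244\right) = 31^{2} - - \frac{35039}{157} = 961 + \left(- \frac{3269}{157} + 244\right) = 961 + \frac{35039}{157} = \frac{185916}{157}$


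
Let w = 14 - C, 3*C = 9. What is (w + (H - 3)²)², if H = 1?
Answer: 225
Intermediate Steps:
C = 3 (C = (⅓)*9 = 3)
w = 11 (w = 14 - 1*3 = 14 - 3 = 11)
(w + (H - 3)²)² = (11 + (1 - 3)²)² = (11 + (-2)²)² = (11 + 4)² = 15² = 225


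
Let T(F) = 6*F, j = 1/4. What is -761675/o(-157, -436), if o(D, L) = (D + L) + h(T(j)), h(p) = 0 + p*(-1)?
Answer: 1523350/1189 ≈ 1281.2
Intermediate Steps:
j = 1/4 ≈ 0.25000
h(p) = -p (h(p) = 0 - p = -p)
o(D, L) = -3/2 + D + L (o(D, L) = (D + L) - 6/4 = (D + L) - 1*3/2 = (D + L) - 3/2 = -3/2 + D + L)
-761675/o(-157, -436) = -761675/(-3/2 - 157 - 436) = -761675/(-1189/2) = -761675*(-2/1189) = 1523350/1189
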